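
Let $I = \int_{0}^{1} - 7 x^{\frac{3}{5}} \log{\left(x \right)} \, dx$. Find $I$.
$\frac{175}{64}$

Consider the simpler parametrised integral
$$J(a) = \int_{0}^{1} - 7 x^{a} \, dx = - \frac{7}{a + 1}.$$

Differentiating under the integral sign brings down a factor of $\ln x$:
$$\frac{dJ}{da} = \int_{0}^{1} - 7 x^{a} \log{\left(x \right)} \, dx = \frac{7}{\left(a + 1\right)^{2}}.$$

The integral on the left is $I$, so $I = \frac{7}{\left(a + 1\right)^{2}}$.

Setting $a = \frac{3}{5}$:
$$I = \frac{175}{64}.$$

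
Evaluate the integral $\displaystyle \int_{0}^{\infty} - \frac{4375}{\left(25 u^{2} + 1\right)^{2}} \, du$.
$- \frac{875 \pi}{4}$

Begin with the known result
$$J(a) = \int_{0}^{\infty} - \frac{7}{a^{2} + u^{2}} \, du = - \frac{7 \pi}{2 a}.$$

Differentiating under the integral sign with respect to $a$,
$$\frac{dJ}{da} = \int_{0}^{\infty} \frac{14 a}{\left(a^{2} + u^{2}\right)^{2}} \, du = \frac{7 \pi}{2 a^{2}},$$
so $\int_{0}^{\infty} - \frac{7}{\left(a^{2} + u^{2}\right)^{2}} \, du = - \frac{7 \pi}{4 a^{3}}$.

Setting $a = \frac{1}{5}$:
$$I = - \frac{875 \pi}{4}.$$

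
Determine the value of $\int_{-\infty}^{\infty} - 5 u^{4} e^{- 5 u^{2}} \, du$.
$- \frac{3 \sqrt{5} \sqrt{\pi}}{100}$

Begin with the known integral
$$J(a) = \int_{-\infty}^{\infty} - 5 e^{- a u^{2}} \, du = - \frac{5 \sqrt{\pi}}{\sqrt{a}}.$$

Differentiating under the integral sign brings down a factor of $(-u^2)$:
$$\frac{dJ}{da} = \int_{-\infty}^{\infty} 5 u^{2} e^{- a u^{2}} \, du = \frac{5 \sqrt{\pi}}{2 a^{\frac{3}{2}}}.$$

Repeating twice in total — each differentiation brings down another $(-u^2)$ — gives
$$\frac{d^{2}J}{da^{2}} = \int_{-\infty}^{\infty} - 5 u^{4} e^{- a u^{2}} \, du = - \frac{15 \sqrt{\pi}}{4 a^{\frac{5}{2}}},$$
and the integrand here is exactly the target integrand, so $I = - \frac{15 \sqrt{\pi}}{4 a^{\frac{5}{2}}}$.

Setting $a = 5$:
$$I = - \frac{3 \sqrt{5} \sqrt{\pi}}{100}.$$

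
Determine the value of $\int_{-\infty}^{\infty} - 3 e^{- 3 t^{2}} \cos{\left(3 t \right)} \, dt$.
$- \frac{\sqrt{3} \sqrt{\pi}}{e^{\frac{3}{4}}}$

Let $b$ denote the cosine frequency and define $I(b) = \int_{-\infty}^{\infty} - 3 e^{- 3 t^{2}} \cos{\left(b t \right)} \, dt$.

Differentiating under the integral sign,
$$I'(b) = \int_{-\infty}^{\infty} 3 t e^{- 3 t^{2}} \sin{\left(b t \right)} \, dt.$$

Integrate $\int_{-\infty}^{\infty} t \sin(b t)\, e^{- 3 t^{2}}\, dt$ by parts with $u = \sin(b t)$ and $dv = t\, e^{- 3 t^{2}}\, dt$, giving $v = - \frac{e^{- 3 t^{2}}}{6}$. The boundary term vanishes and
$$\int_{-\infty}^{\infty} t \sin(b t)\, e^{- 3 t^{2}}\, dt = \frac{b}{6} \int_{-\infty}^{\infty} \cos(b t)\, e^{- 3 t^{2}}\, dt,$$
so $I'(b) = - \frac{b}{6}\, I(b)$.

This is a separable first-order ODE; solving with the initial condition $I(0) = \int_{-\infty}^{\infty} - 3 e^{- 3 t^{2}}\,dt = - \sqrt{3} \sqrt{\pi}$ gives
$$I(b) = - \sqrt{3} \sqrt{\pi} e^{- \frac{b^{2}}{12}}.$$

Setting $b = 3$:
$$I = - \frac{\sqrt{3} \sqrt{\pi}}{e^{\frac{3}{4}}}.$$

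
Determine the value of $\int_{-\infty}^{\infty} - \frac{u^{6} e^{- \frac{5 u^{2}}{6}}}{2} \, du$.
$- \frac{81 \sqrt{30} \sqrt{\pi}}{250}$

Start from the elementary integral
$$J(a) = \int_{-\infty}^{\infty} - \frac{e^{- a u^{2}}}{2} \, du = - \frac{\sqrt{\pi}}{2 \sqrt{a}}.$$

Differentiating under the integral sign brings down a factor of $(-u^2)$:
$$\frac{dJ}{da} = \int_{-\infty}^{\infty} \frac{u^{2} e^{- a u^{2}}}{2} \, du = \frac{\sqrt{\pi}}{4 a^{\frac{3}{2}}}.$$

Repeating $3$ times in total — each differentiation brings down another $(-u^2)$ — gives
$$\frac{d^{3}J}{da^{3}} = \int_{-\infty}^{\infty} \frac{u^{6} e^{- a u^{2}}}{2} \, du = \frac{15 \sqrt{\pi}}{16 a^{\frac{7}{2}}},$$
and the integrand here is $(-1)^{3}$ times the target integrand, so $I = (-1)^{3}\,\frac{d^{3}J}{da^{3}} = - \frac{15 \sqrt{\pi}}{16 a^{\frac{7}{2}}}$.

Setting $a = \frac{5}{6}$:
$$I = - \frac{81 \sqrt{30} \sqrt{\pi}}{250}.$$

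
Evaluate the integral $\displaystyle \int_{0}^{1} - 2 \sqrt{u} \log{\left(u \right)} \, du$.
$\frac{8}{9}$

Begin with the known integral
$$J(a) = \int_{0}^{1} - 2 u^{a} \, du = - \frac{2}{a + 1}.$$

Differentiating under the integral sign brings down a factor of $\ln u$:
$$\frac{dJ}{da} = \int_{0}^{1} - 2 u^{a} \log{\left(u \right)} \, du = \frac{2}{\left(a + 1\right)^{2}}.$$

The integral on the left is $I$, so $I = \frac{2}{\left(a + 1\right)^{2}}$.

Setting $a = \frac{1}{2}$:
$$I = \frac{8}{9}.$$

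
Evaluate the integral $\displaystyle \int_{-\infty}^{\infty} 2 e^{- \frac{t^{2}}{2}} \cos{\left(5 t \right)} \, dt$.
$\frac{2 \sqrt{2} \sqrt{\pi}}{e^{\frac{25}{2}}}$

Treat the cosine frequency as a parameter and define $I(b) = \int_{-\infty}^{\infty} 2 e^{- \frac{t^{2}}{2}} \cos{\left(b t \right)} \, dt$.

Differentiating under the integral sign,
$$I'(b) = \int_{-\infty}^{\infty} - 2 t e^{- \frac{t^{2}}{2}} \sin{\left(b t \right)} \, dt.$$

Integrate $\int_{-\infty}^{\infty} t \sin(b t)\, e^{- \frac{t^{2}}{2}}\, dt$ by parts with $u = \sin(b t)$ and $dv = t\, e^{- \frac{t^{2}}{2}}\, dt$, giving $v = - e^{- \frac{t^{2}}{2}}$. The boundary term vanishes and
$$\int_{-\infty}^{\infty} t \sin(b t)\, e^{- \frac{t^{2}}{2}}\, dt = b \int_{-\infty}^{\infty} \cos(b t)\, e^{- \frac{t^{2}}{2}}\, dt,$$
so $I'(b) = - b\, I(b)$.

This is a separable first-order ODE; solving with the initial condition $I(0) = \int_{-\infty}^{\infty} 2 e^{- \frac{t^{2}}{2}}\,dt = 2 \sqrt{2} \sqrt{\pi}$ gives
$$I(b) = 2 \sqrt{2} \sqrt{\pi} e^{- \frac{b^{2}}{2}}.$$

Setting $b = 5$:
$$I = \frac{2 \sqrt{2} \sqrt{\pi}}{e^{\frac{25}{2}}}.$$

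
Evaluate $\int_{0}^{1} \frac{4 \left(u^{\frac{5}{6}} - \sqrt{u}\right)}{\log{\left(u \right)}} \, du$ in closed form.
$- \log{\left(\frac{6561}{14641} \right)}$

Introduce a parameter $a$ in the exponent: let $I(a) = \int_{0}^{1} \frac{4 \left(u^{\frac{5}{6}} - u^{a}\right)}{\log{\left(u \right)}} \, du$.

Since $\dfrac{\partial}{\partial a}\,u^{a} = u^{a} \ln u$, the $\ln u$ in the denominator cancels and
$$\frac{dI}{da} = \int_{0}^{1} -4 u^{a} \, du = -4 \left[\frac{u^{a+1}}{a+1}\right]_0^1 = - \frac{4}{a + 1}.$$

Integrating with respect to $a$ gives $I(a) = - \log{\left(\frac{1296 \left(a + 1\right)^{4}}{14641} \right)} + C$.

At $a = \frac{5}{6}$ the integrand is identically $0$, so $I(\frac{5}{6}) = 0$. The closed form gives $0$, hence $C = 0$.

Setting $a = \frac{1}{2}$:
$$I = - \log{\left(\frac{6561}{14641} \right)}.$$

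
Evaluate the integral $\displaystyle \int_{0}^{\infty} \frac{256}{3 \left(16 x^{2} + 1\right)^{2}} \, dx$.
$\frac{16 \pi}{3}$

Begin with the known result
$$J(a) = \int_{0}^{\infty} \frac{1}{3 \left(a^{2} + x^{2}\right)} \, dx = \frac{\pi}{6 a}.$$

Differentiating under the integral sign with respect to $a$,
$$\frac{dJ}{da} = \int_{0}^{\infty} - \frac{2 a}{3 \left(a^{2} + x^{2}\right)^{2}} \, dx = - \frac{\pi}{6 a^{2}},$$
so $\int_{0}^{\infty} \frac{1}{3 \left(a^{2} + x^{2}\right)^{2}} \, dx = \frac{\pi}{12 a^{3}}$.

Setting $a = \frac{1}{4}$:
$$I = \frac{16 \pi}{3}.$$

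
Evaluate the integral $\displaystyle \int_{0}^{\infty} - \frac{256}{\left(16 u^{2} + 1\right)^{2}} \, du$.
$- 16 \pi$

Begin with the known result
$$J(a) = \int_{0}^{\infty} - \frac{1}{a^{2} + u^{2}} \, du = - \frac{\pi}{2 a}.$$

Differentiating under the integral sign with respect to $a$,
$$\frac{dJ}{da} = \int_{0}^{\infty} \frac{2 a}{\left(a^{2} + u^{2}\right)^{2}} \, du = \frac{\pi}{2 a^{2}},$$
so $\int_{0}^{\infty} - \frac{1}{\left(a^{2} + u^{2}\right)^{2}} \, du = - \frac{\pi}{4 a^{3}}$.

Setting $a = \frac{1}{4}$:
$$I = - 16 \pi.$$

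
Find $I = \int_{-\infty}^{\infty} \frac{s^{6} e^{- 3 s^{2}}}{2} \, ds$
$\frac{5 \sqrt{3} \sqrt{\pi}}{432}$

Begin with the known integral
$$J(a) = \int_{-\infty}^{\infty} \frac{e^{- a s^{2}}}{2} \, ds = \frac{\sqrt{\pi}}{2 \sqrt{a}}.$$

Differentiating under the integral sign brings down a factor of $(-s^2)$:
$$\frac{dJ}{da} = \int_{-\infty}^{\infty} - \frac{s^{2} e^{- a s^{2}}}{2} \, ds = - \frac{\sqrt{\pi}}{4 a^{\frac{3}{2}}}.$$

Repeating $3$ times in total — each differentiation brings down another $(-s^2)$ — gives
$$\frac{d^{3}J}{da^{3}} = \int_{-\infty}^{\infty} - \frac{s^{6} e^{- a s^{2}}}{2} \, ds = - \frac{15 \sqrt{\pi}}{16 a^{\frac{7}{2}}},$$
and the integrand here is $(-1)^{3}$ times the target integrand, so $I = (-1)^{3}\,\frac{d^{3}J}{da^{3}} = \frac{15 \sqrt{\pi}}{16 a^{\frac{7}{2}}}$.

Setting $a = 3$:
$$I = \frac{5 \sqrt{3} \sqrt{\pi}}{432}.$$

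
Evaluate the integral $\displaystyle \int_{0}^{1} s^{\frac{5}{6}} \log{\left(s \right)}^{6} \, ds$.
$\frac{201553920}{19487171}$

Consider the simpler parametrised integral
$$J(a) = \int_{0}^{1} s^{a} \, ds = \frac{1}{a + 1}.$$

Differentiating under the integral sign brings down a factor of $\ln s$:
$$\frac{dJ}{da} = \int_{0}^{1} s^{a} \log{\left(s \right)} \, ds = - \frac{1}{\left(a + 1\right)^{2}}.$$

Repeating $6$ times in total — each differentiation brings down another $\ln s$ — gives
$$\frac{d^{6}J}{da^{6}} = \int_{0}^{1} s^{a} \log{\left(s \right)}^{6} \, ds = \frac{720}{\left(a + 1\right)^{7}},$$
and the integrand here is exactly the target integrand, so $I = \frac{720}{\left(a + 1\right)^{7}}$.

Setting $a = \frac{5}{6}$:
$$I = \frac{201553920}{19487171}.$$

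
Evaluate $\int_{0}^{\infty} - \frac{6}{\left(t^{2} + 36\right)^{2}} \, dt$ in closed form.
$- \frac{\pi}{144}$

Begin with the known result
$$J(a) = \int_{0}^{\infty} - \frac{6}{a^{2} + t^{2}} \, dt = - \frac{3 \pi}{a}.$$

Differentiating under the integral sign with respect to $a$,
$$\frac{dJ}{da} = \int_{0}^{\infty} \frac{12 a}{\left(a^{2} + t^{2}\right)^{2}} \, dt = \frac{3 \pi}{a^{2}},$$
so $\int_{0}^{\infty} - \frac{6}{\left(a^{2} + t^{2}\right)^{2}} \, dt = - \frac{3 \pi}{2 a^{3}}$.

Setting $a = 6$:
$$I = - \frac{\pi}{144}.$$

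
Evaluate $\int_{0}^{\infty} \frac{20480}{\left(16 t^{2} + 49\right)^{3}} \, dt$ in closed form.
$\frac{960 \pi}{16807}$

Begin with the known result
$$J(a) = \int_{0}^{\infty} \frac{5}{a^{2} + t^{2}} \, dt = \frac{5 \pi}{2 a}.$$

Differentiating under the integral sign with respect to $a$,
$$\frac{dJ}{da} = \int_{0}^{\infty} - \frac{10 a}{\left(a^{2} + t^{2}\right)^{2}} \, dt = - \frac{5 \pi}{2 a^{2}},$$
so $\int_{0}^{\infty} \frac{5}{\left(a^{2} + t^{2}\right)^{2}} \, dt = \frac{5 \pi}{4 a^{3}}$.

Repeating — each differentiation of $1/(t^2+a^2)^j$ produces $-2ja/(t^2+a^2)^{j+1}$ — and dividing through by $-2ja$ at each step yields, after $2$ differentiations in total,
$$\int_{0}^{\infty} \frac{5}{\left(a^{2} + t^{2}\right)^{3}} \, dt = \frac{15 \pi}{16 a^{5}}.$$

Setting $a = \frac{7}{4}$:
$$I = \frac{960 \pi}{16807}.$$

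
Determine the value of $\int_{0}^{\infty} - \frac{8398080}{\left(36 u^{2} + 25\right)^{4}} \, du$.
$- \frac{8748 \pi}{3125}$

Recall the elementary integral
$$J(a) = \int_{0}^{\infty} - \frac{5}{a^{2} + u^{2}} \, du = - \frac{5 \pi}{2 a}.$$

Differentiating under the integral sign with respect to $a$,
$$\frac{dJ}{da} = \int_{0}^{\infty} \frac{10 a}{\left(a^{2} + u^{2}\right)^{2}} \, du = \frac{5 \pi}{2 a^{2}},$$
so $\int_{0}^{\infty} - \frac{5}{\left(a^{2} + u^{2}\right)^{2}} \, du = - \frac{5 \pi}{4 a^{3}}$.

Repeating — each differentiation of $1/(u^2+a^2)^j$ produces $-2ja/(u^2+a^2)^{j+1}$ — and dividing through by $-2ja$ at each step yields, after $3$ differentiations in total,
$$\int_{0}^{\infty} - \frac{5}{\left(a^{2} + u^{2}\right)^{4}} \, du = - \frac{25 \pi}{32 a^{7}}.$$

Setting $a = \frac{5}{6}$:
$$I = - \frac{8748 \pi}{3125}.$$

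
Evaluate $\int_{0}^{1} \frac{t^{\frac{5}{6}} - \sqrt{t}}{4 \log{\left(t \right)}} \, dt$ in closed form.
$- \frac{\log{\left(3 \right)}}{2} + \frac{\log{\left(11 \right)}}{4}$

Introduce a parameter $a$ in the exponent: let $I(a) = \int_{0}^{1} \frac{t^{\frac{5}{6}} - t^{a}}{4 \log{\left(t \right)}} \, dt$.

Since $\dfrac{\partial}{\partial a}\,t^{a} = t^{a} \ln t$, the $\ln t$ in the denominator cancels and
$$\frac{dI}{da} = \int_{0}^{1} - \frac{1}{4} t^{a} \, dt = - \frac{1}{4} \left[\frac{t^{a+1}}{a+1}\right]_0^1 = - \frac{1}{4 a + 4}.$$

Integrating with respect to $a$ gives $I(a) = - \frac{\log{\left(a + 1 \right)}}{4} - \frac{\log{\left(6 \right)}}{4} + \frac{\log{\left(11 \right)}}{4} + C$.

At $a = \frac{5}{6}$ the integrand is identically $0$, so $I(\frac{5}{6}) = 0$. The closed form gives $0$, hence $C = 0$.

Setting $a = \frac{1}{2}$:
$$I = - \frac{\log{\left(3 \right)}}{2} + \frac{\log{\left(11 \right)}}{4}.$$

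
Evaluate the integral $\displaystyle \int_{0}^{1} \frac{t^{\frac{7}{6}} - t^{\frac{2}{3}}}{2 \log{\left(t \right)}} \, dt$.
$- \log{\left(10 \right)} + \frac{\log{\left(130 \right)}}{2}$

Replace the exponent $\frac{7}{6}$ by a parameter $a$: let $I(a) = \int_{0}^{1} \frac{- t^{\frac{2}{3}} + t^{a}}{2 \log{\left(t \right)}} \, dt$.

Since $\dfrac{\partial}{\partial a}\,t^{a} = t^{a} \ln t$, the $\ln t$ in the denominator cancels and
$$\frac{dI}{da} = \int_{0}^{1} \frac{1}{2} t^{a} \, dt = \frac{1}{2} \left[\frac{t^{a+1}}{a+1}\right]_0^1 = \frac{1}{2 \left(a + 1\right)}.$$

Integrating with respect to $a$ gives $I(a) = \log{\left(\frac{\sqrt{15} \sqrt{a + 1}}{5} \right)} + C$.

At $a = \frac{2}{3}$ the integrand is identically $0$, so $I(\frac{2}{3}) = 0$. The closed form gives $0$, hence $C = 0$.

Setting $a = \frac{7}{6}$:
$$I = - \log{\left(10 \right)} + \frac{\log{\left(130 \right)}}{2}.$$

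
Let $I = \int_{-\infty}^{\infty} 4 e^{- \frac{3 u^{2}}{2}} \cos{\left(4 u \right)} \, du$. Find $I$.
$\frac{4 \sqrt{6} \sqrt{\pi}}{3 e^{\frac{8}{3}}}$

Let $b$ denote the cosine frequency and define $I(b) = \int_{-\infty}^{\infty} 4 e^{- \frac{3 u^{2}}{2}} \cos{\left(b u \right)} \, du$.

Differentiating under the integral sign,
$$I'(b) = \int_{-\infty}^{\infty} - 4 u e^{- \frac{3 u^{2}}{2}} \sin{\left(b u \right)} \, du.$$

Integrate $\int_{-\infty}^{\infty} u \sin(b u)\, e^{- \frac{3 u^{2}}{2}}\, du$ by parts with $w = \sin(b u)$ and $dv = u\, e^{- \frac{3 u^{2}}{2}}\, du$, giving $v = - \frac{e^{- \frac{3 u^{2}}{2}}}{3}$. The boundary term vanishes and
$$\int_{-\infty}^{\infty} u \sin(b u)\, e^{- \frac{3 u^{2}}{2}}\, du = \frac{b}{3} \int_{-\infty}^{\infty} \cos(b u)\, e^{- \frac{3 u^{2}}{2}}\, du,$$
so $I'(b) = - \frac{b}{3}\, I(b)$.

This is a separable first-order ODE; solving with the initial condition $I(0) = \int_{-\infty}^{\infty} 4 e^{- \frac{3 u^{2}}{2}}\,du = \frac{4 \sqrt{6} \sqrt{\pi}}{3}$ gives
$$I(b) = \frac{4 \sqrt{6} \sqrt{\pi} e^{- \frac{b^{2}}{6}}}{3}.$$

Setting $b = 4$:
$$I = \frac{4 \sqrt{6} \sqrt{\pi}}{3 e^{\frac{8}{3}}}.$$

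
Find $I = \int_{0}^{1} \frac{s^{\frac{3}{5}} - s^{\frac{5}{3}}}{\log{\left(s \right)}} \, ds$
$- \log{\left(5 \right)} + \log{\left(3 \right)}$

Replace the exponent $\frac{5}{3}$ by a parameter $a$: let $I(a) = \int_{0}^{1} \frac{s^{\frac{3}{5}} - s^{a}}{\log{\left(s \right)}} \, ds$.

Since $\dfrac{\partial}{\partial a}\,s^{a} = s^{a} \ln s$, the $\ln s$ in the denominator cancels and
$$\frac{dI}{da} = \int_{0}^{1} -1 s^{a} \, ds = -1 \left[\frac{s^{a+1}}{a+1}\right]_0^1 = - \frac{1}{a + 1}.$$

Integrating with respect to $a$ gives $I(a) = - \log{\left(\frac{5 a}{8} + \frac{5}{8} \right)} + C$.

At $a = \frac{3}{5}$ the integrand is identically $0$, so $I(\frac{3}{5}) = 0$. The closed form gives $0$, hence $C = 0$.

Setting $a = \frac{5}{3}$:
$$I = - \log{\left(5 \right)} + \log{\left(3 \right)}.$$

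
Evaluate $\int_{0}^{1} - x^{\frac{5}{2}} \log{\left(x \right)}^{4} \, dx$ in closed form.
$- \frac{768}{16807}$

Start from the elementary integral
$$J(a) = \int_{0}^{1} - x^{a} \, dx = - \frac{1}{a + 1}.$$

Differentiating under the integral sign brings down a factor of $\ln x$:
$$\frac{dJ}{da} = \int_{0}^{1} - x^{a} \log{\left(x \right)} \, dx = \frac{1}{\left(a + 1\right)^{2}}.$$

Repeating $4$ times in total — each differentiation brings down another $\ln x$ — gives
$$\frac{d^{4}J}{da^{4}} = \int_{0}^{1} - x^{a} \log{\left(x \right)}^{4} \, dx = - \frac{24}{\left(a + 1\right)^{5}},$$
and the integrand here is exactly the target integrand, so $I = - \frac{24}{\left(a + 1\right)^{5}}$.

Setting $a = \frac{5}{2}$:
$$I = - \frac{768}{16807}.$$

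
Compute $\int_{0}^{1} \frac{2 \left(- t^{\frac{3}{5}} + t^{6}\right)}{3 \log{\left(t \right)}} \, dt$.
$\log{\left(\frac{35^{\frac{2}{3}}}{4} \right)}$

Replace the exponent $6$ by a parameter $a$: let $I(a) = \int_{0}^{1} \frac{2 \left(- t^{\frac{3}{5}} + t^{a}\right)}{3 \log{\left(t \right)}} \, dt$.

Since $\dfrac{\partial}{\partial a}\,t^{a} = t^{a} \ln t$, the $\ln t$ in the denominator cancels and
$$\frac{dI}{da} = \int_{0}^{1} \frac{2}{3} t^{a} \, dt = \frac{2}{3} \left[\frac{t^{a+1}}{a+1}\right]_0^1 = \frac{2}{3 \left(a + 1\right)}.$$

Integrating with respect to $a$ gives $I(a) = \log{\left(\frac{5^{\frac{2}{3}} \left(a + 1\right)^{\frac{2}{3}}}{4} \right)} + C$.

At $a = \frac{3}{5}$ the integrand is identically $0$, so $I(\frac{3}{5}) = 0$. The closed form gives $0$, hence $C = 0$.

Setting $a = 6$:
$$I = \log{\left(\frac{35^{\frac{2}{3}}}{4} \right)}.$$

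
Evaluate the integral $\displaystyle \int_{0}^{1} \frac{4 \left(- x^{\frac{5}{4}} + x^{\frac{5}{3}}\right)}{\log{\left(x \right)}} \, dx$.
$- \log{\left(\frac{531441}{1048576} \right)}$

Replace the exponent $\frac{5}{4}$ by a parameter $a$: let $I(a) = \int_{0}^{1} \frac{4 \left(x^{\frac{5}{3}} - x^{a}\right)}{\log{\left(x \right)}} \, dx$.

Since $\dfrac{\partial}{\partial a}\,x^{a} = x^{a} \ln x$, the $\ln x$ in the denominator cancels and
$$\frac{dI}{da} = \int_{0}^{1} -4 x^{a} \, dx = -4 \left[\frac{x^{a+1}}{a+1}\right]_0^1 = - \frac{4}{a + 1}.$$

Integrating with respect to $a$ gives $I(a) = - \log{\left(\frac{81 \left(a + 1\right)^{4}}{4096} \right)} + C$.

At $a = \frac{5}{3}$ the integrand is identically $0$, so $I(\frac{5}{3}) = 0$. The closed form gives $0$, hence $C = 0$.

Setting $a = \frac{5}{4}$:
$$I = - \log{\left(\frac{531441}{1048576} \right)}.$$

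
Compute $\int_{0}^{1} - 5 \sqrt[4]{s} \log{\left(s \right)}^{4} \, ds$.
$- \frac{24576}{625}$

Begin with the known integral
$$J(a) = \int_{0}^{1} - 5 s^{a} \, ds = - \frac{5}{a + 1}.$$

Differentiating under the integral sign brings down a factor of $\ln s$:
$$\frac{dJ}{da} = \int_{0}^{1} - 5 s^{a} \log{\left(s \right)} \, ds = \frac{5}{\left(a + 1\right)^{2}}.$$

Repeating $4$ times in total — each differentiation brings down another $\ln s$ — gives
$$\frac{d^{4}J}{da^{4}} = \int_{0}^{1} - 5 s^{a} \log{\left(s \right)}^{4} \, ds = - \frac{120}{\left(a + 1\right)^{5}},$$
and the integrand here is exactly the target integrand, so $I = - \frac{120}{\left(a + 1\right)^{5}}$.

Setting $a = \frac{1}{4}$:
$$I = - \frac{24576}{625}.$$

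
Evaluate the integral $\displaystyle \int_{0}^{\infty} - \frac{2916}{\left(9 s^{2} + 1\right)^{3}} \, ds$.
$- \frac{729 \pi}{4}$

Recall the elementary integral
$$J(a) = \int_{0}^{\infty} - \frac{4}{a^{2} + s^{2}} \, ds = - \frac{2 \pi}{a}.$$

Differentiating under the integral sign with respect to $a$,
$$\frac{dJ}{da} = \int_{0}^{\infty} \frac{8 a}{\left(a^{2} + s^{2}\right)^{2}} \, ds = \frac{2 \pi}{a^{2}},$$
so $\int_{0}^{\infty} - \frac{4}{\left(a^{2} + s^{2}\right)^{2}} \, ds = - \frac{\pi}{a^{3}}$.

Repeating — each differentiation of $1/(s^2+a^2)^j$ produces $-2ja/(s^2+a^2)^{j+1}$ — and dividing through by $-2ja$ at each step yields, after $2$ differentiations in total,
$$\int_{0}^{\infty} - \frac{4}{\left(a^{2} + s^{2}\right)^{3}} \, ds = - \frac{3 \pi}{4 a^{5}}.$$

Setting $a = \frac{1}{3}$:
$$I = - \frac{729 \pi}{4}.$$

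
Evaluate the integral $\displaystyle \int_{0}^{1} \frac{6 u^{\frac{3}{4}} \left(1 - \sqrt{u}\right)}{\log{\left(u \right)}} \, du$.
$\log{\left(\frac{117649}{531441} \right)}$

Consider the one-parameter family: let $I(a) = \int_{0}^{1} \frac{6 \left(- u^{\frac{5}{4}} + u^{a}\right)}{\log{\left(u \right)}} \, du$.

Since $\dfrac{\partial}{\partial a}\,u^{a} = u^{a} \ln u$, the $\ln u$ in the denominator cancels and
$$\frac{dI}{da} = \int_{0}^{1} 6 u^{a} \, du = 6 \left[\frac{u^{a+1}}{a+1}\right]_0^1 = \frac{6}{a + 1}.$$

Integrating with respect to $a$ gives $I(a) = \log{\left(\frac{4096 \left(a + 1\right)^{6}}{531441} \right)} + C$.

At $a = \frac{5}{4}$ the integrand is identically $0$, so $I(\frac{5}{4}) = 0$. The closed form gives $0$, hence $C = 0$.

Setting $a = \frac{3}{4}$:
$$I = \log{\left(\frac{117649}{531441} \right)}.$$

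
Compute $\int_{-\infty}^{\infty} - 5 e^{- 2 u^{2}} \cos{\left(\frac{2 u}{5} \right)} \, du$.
$- \frac{5 \sqrt{2} \sqrt{\pi}}{2 e^{\frac{1}{50}}}$

Treat the cosine frequency as a parameter and define $I(b) = \int_{-\infty}^{\infty} - 5 e^{- 2 u^{2}} \cos{\left(b u \right)} \, du$.

Differentiating under the integral sign,
$$I'(b) = \int_{-\infty}^{\infty} 5 u e^{- 2 u^{2}} \sin{\left(b u \right)} \, du.$$

Integrate $\int_{-\infty}^{\infty} u \sin(b u)\, e^{- 2 u^{2}}\, du$ by parts with $w = \sin(b u)$ and $dv = u\, e^{- 2 u^{2}}\, du$, giving $v = - \frac{e^{- 2 u^{2}}}{4}$. The boundary term vanishes and
$$\int_{-\infty}^{\infty} u \sin(b u)\, e^{- 2 u^{2}}\, du = \frac{b}{4} \int_{-\infty}^{\infty} \cos(b u)\, e^{- 2 u^{2}}\, du,$$
so $I'(b) = - \frac{b}{4}\, I(b)$.

This is a separable first-order ODE; solving with the initial condition $I(0) = \int_{-\infty}^{\infty} - 5 e^{- 2 u^{2}}\,du = - \frac{5 \sqrt{2} \sqrt{\pi}}{2}$ gives
$$I(b) = - \frac{5 \sqrt{2} \sqrt{\pi} e^{- \frac{b^{2}}{8}}}{2}.$$

Setting $b = \frac{2}{5}$:
$$I = - \frac{5 \sqrt{2} \sqrt{\pi}}{2 e^{\frac{1}{50}}}.$$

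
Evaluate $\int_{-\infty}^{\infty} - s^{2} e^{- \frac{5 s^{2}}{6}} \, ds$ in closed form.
$- \frac{3 \sqrt{30} \sqrt{\pi}}{25}$

Consider the simpler parametrised integral
$$J(a) = \int_{-\infty}^{\infty} - e^{- a s^{2}} \, ds = - \frac{\sqrt{\pi}}{\sqrt{a}}.$$

Differentiating under the integral sign brings down a factor of $(-s^2)$:
$$\frac{dJ}{da} = \int_{-\infty}^{\infty} s^{2} e^{- a s^{2}} \, ds = \frac{\sqrt{\pi}}{2 a^{\frac{3}{2}}}.$$

The integral on the left is $-I$, so $I = - \frac{\sqrt{\pi}}{2 a^{\frac{3}{2}}}$.

Setting $a = \frac{5}{6}$:
$$I = - \frac{3 \sqrt{30} \sqrt{\pi}}{25}.$$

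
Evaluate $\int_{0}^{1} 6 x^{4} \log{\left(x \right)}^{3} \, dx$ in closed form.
$- \frac{36}{625}$

Start from the elementary integral
$$J(a) = \int_{0}^{1} 6 x^{a} \, dx = \frac{6}{a + 1}.$$

Differentiating under the integral sign brings down a factor of $\ln x$:
$$\frac{dJ}{da} = \int_{0}^{1} 6 x^{a} \log{\left(x \right)} \, dx = - \frac{6}{\left(a + 1\right)^{2}}.$$

Repeating $3$ times in total — each differentiation brings down another $\ln x$ — gives
$$\frac{d^{3}J}{da^{3}} = \int_{0}^{1} 6 x^{a} \log{\left(x \right)}^{3} \, dx = - \frac{36}{\left(a + 1\right)^{4}},$$
and the integrand here is exactly the target integrand, so $I = - \frac{36}{\left(a + 1\right)^{4}}$.

Setting $a = 4$:
$$I = - \frac{36}{625}.$$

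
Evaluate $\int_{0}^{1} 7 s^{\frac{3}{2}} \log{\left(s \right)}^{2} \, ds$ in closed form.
$\frac{112}{125}$

Consider the simpler parametrised integral
$$J(a) = \int_{0}^{1} 7 s^{a} \, ds = \frac{7}{a + 1}.$$

Differentiating under the integral sign brings down a factor of $\ln s$:
$$\frac{dJ}{da} = \int_{0}^{1} 7 s^{a} \log{\left(s \right)} \, ds = - \frac{7}{\left(a + 1\right)^{2}}.$$

Repeating twice in total — each differentiation brings down another $\ln s$ — gives
$$\frac{d^{2}J}{da^{2}} = \int_{0}^{1} 7 s^{a} \log{\left(s \right)}^{2} \, ds = \frac{14}{\left(a + 1\right)^{3}},$$
and the integrand here is exactly the target integrand, so $I = \frac{14}{\left(a + 1\right)^{3}}$.

Setting $a = \frac{3}{2}$:
$$I = \frac{112}{125}.$$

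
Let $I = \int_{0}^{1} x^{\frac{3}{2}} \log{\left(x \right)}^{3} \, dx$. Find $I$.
$- \frac{96}{625}$

Consider the simpler parametrised integral
$$J(a) = \int_{0}^{1} x^{a} \, dx = \frac{1}{a + 1}.$$

Differentiating under the integral sign brings down a factor of $\ln x$:
$$\frac{dJ}{da} = \int_{0}^{1} x^{a} \log{\left(x \right)} \, dx = - \frac{1}{\left(a + 1\right)^{2}}.$$

Repeating $3$ times in total — each differentiation brings down another $\ln x$ — gives
$$\frac{d^{3}J}{da^{3}} = \int_{0}^{1} x^{a} \log{\left(x \right)}^{3} \, dx = - \frac{6}{\left(a + 1\right)^{4}},$$
and the integrand here is exactly the target integrand, so $I = - \frac{6}{\left(a + 1\right)^{4}}$.

Setting $a = \frac{3}{2}$:
$$I = - \frac{96}{625}.$$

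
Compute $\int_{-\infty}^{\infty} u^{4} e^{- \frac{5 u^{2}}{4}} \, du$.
$\frac{24 \sqrt{5} \sqrt{\pi}}{125}$

Start from the elementary integral
$$J(a) = \int_{-\infty}^{\infty} e^{- a u^{2}} \, du = \frac{\sqrt{\pi}}{\sqrt{a}}.$$

Differentiating under the integral sign brings down a factor of $(-u^2)$:
$$\frac{dJ}{da} = \int_{-\infty}^{\infty} - u^{2} e^{- a u^{2}} \, du = - \frac{\sqrt{\pi}}{2 a^{\frac{3}{2}}}.$$

Repeating twice in total — each differentiation brings down another $(-u^2)$ — gives
$$\frac{d^{2}J}{da^{2}} = \int_{-\infty}^{\infty} u^{4} e^{- a u^{2}} \, du = \frac{3 \sqrt{\pi}}{4 a^{\frac{5}{2}}},$$
and the integrand here is exactly the target integrand, so $I = \frac{3 \sqrt{\pi}}{4 a^{\frac{5}{2}}}$.

Setting $a = \frac{5}{4}$:
$$I = \frac{24 \sqrt{5} \sqrt{\pi}}{125}.$$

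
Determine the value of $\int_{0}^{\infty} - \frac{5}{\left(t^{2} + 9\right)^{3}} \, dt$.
$- \frac{5 \pi}{1296}$

Start from the standard arctangent integral
$$J(a) = \int_{0}^{\infty} - \frac{5}{a^{2} + t^{2}} \, dt = - \frac{5 \pi}{2 a}.$$

Differentiating under the integral sign with respect to $a$,
$$\frac{dJ}{da} = \int_{0}^{\infty} \frac{10 a}{\left(a^{2} + t^{2}\right)^{2}} \, dt = \frac{5 \pi}{2 a^{2}},$$
so $\int_{0}^{\infty} - \frac{5}{\left(a^{2} + t^{2}\right)^{2}} \, dt = - \frac{5 \pi}{4 a^{3}}$.

Repeating — each differentiation of $1/(t^2+a^2)^j$ produces $-2ja/(t^2+a^2)^{j+1}$ — and dividing through by $-2ja$ at each step yields, after $2$ differentiations in total,
$$\int_{0}^{\infty} - \frac{5}{\left(a^{2} + t^{2}\right)^{3}} \, dt = - \frac{15 \pi}{16 a^{5}}.$$

Setting $a = 3$:
$$I = - \frac{5 \pi}{1296}.$$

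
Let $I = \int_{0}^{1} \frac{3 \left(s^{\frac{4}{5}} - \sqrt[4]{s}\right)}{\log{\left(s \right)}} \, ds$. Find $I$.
$\log{\left(\frac{46656}{15625} \right)}$

Replace the exponent $\frac{4}{5}$ by a parameter $a$: let $I(a) = \int_{0}^{1} \frac{3 \left(- \sqrt[4]{s} + s^{a}\right)}{\log{\left(s \right)}} \, ds$.

Since $\dfrac{\partial}{\partial a}\,s^{a} = s^{a} \ln s$, the $\ln s$ in the denominator cancels and
$$\frac{dI}{da} = \int_{0}^{1} 3 s^{a} \, ds = 3 \left[\frac{s^{a+1}}{a+1}\right]_0^1 = \frac{3}{a + 1}.$$

Integrating with respect to $a$ gives $I(a) = \log{\left(\frac{64 \left(a + 1\right)^{3}}{125} \right)} + C$.

At $a = \frac{1}{4}$ the integrand is identically $0$, so $I(\frac{1}{4}) = 0$. The closed form gives $0$, hence $C = 0$.

Setting $a = \frac{4}{5}$:
$$I = \log{\left(\frac{46656}{15625} \right)}.$$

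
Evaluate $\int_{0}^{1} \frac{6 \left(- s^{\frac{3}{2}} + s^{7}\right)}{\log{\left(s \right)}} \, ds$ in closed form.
$- \log{\left(\frac{15625}{16777216} \right)}$

Consider the one-parameter family: let $I(a) = \int_{0}^{1} \frac{6 \left(s^{7} - s^{a}\right)}{\log{\left(s \right)}} \, ds$.

Since $\dfrac{\partial}{\partial a}\,s^{a} = s^{a} \ln s$, the $\ln s$ in the denominator cancels and
$$\frac{dI}{da} = \int_{0}^{1} -6 s^{a} \, ds = -6 \left[\frac{s^{a+1}}{a+1}\right]_0^1 = - \frac{6}{a + 1}.$$

Integrating with respect to $a$ gives $I(a) = - \log{\left(\frac{\left(a + 1\right)^{6}}{262144} \right)} + C$.

At $a = 7$ the integrand is identically $0$, so $I(7) = 0$. The closed form gives $0$, hence $C = 0$.

Setting $a = \frac{3}{2}$:
$$I = - \log{\left(\frac{15625}{16777216} \right)}.$$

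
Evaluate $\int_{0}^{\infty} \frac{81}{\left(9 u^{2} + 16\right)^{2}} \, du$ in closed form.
$\frac{27 \pi}{256}$

Begin with the known result
$$J(a) = \int_{0}^{\infty} \frac{1}{a^{2} + u^{2}} \, du = \frac{\pi}{2 a}.$$

Differentiating under the integral sign with respect to $a$,
$$\frac{dJ}{da} = \int_{0}^{\infty} - \frac{2 a}{\left(a^{2} + u^{2}\right)^{2}} \, du = - \frac{\pi}{2 a^{2}},$$
so $\int_{0}^{\infty} \frac{1}{\left(a^{2} + u^{2}\right)^{2}} \, du = \frac{\pi}{4 a^{3}}$.

Setting $a = \frac{4}{3}$:
$$I = \frac{27 \pi}{256}.$$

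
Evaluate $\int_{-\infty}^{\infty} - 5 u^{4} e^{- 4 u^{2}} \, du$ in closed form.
$- \frac{15 \sqrt{\pi}}{128}$

Consider the simpler parametrised integral
$$J(a) = \int_{-\infty}^{\infty} - 5 e^{- a u^{2}} \, du = - \frac{5 \sqrt{\pi}}{\sqrt{a}}.$$

Differentiating under the integral sign brings down a factor of $(-u^2)$:
$$\frac{dJ}{da} = \int_{-\infty}^{\infty} 5 u^{2} e^{- a u^{2}} \, du = \frac{5 \sqrt{\pi}}{2 a^{\frac{3}{2}}}.$$

Repeating twice in total — each differentiation brings down another $(-u^2)$ — gives
$$\frac{d^{2}J}{da^{2}} = \int_{-\infty}^{\infty} - 5 u^{4} e^{- a u^{2}} \, du = - \frac{15 \sqrt{\pi}}{4 a^{\frac{5}{2}}},$$
and the integrand here is exactly the target integrand, so $I = - \frac{15 \sqrt{\pi}}{4 a^{\frac{5}{2}}}$.

Setting $a = 4$:
$$I = - \frac{15 \sqrt{\pi}}{128}.$$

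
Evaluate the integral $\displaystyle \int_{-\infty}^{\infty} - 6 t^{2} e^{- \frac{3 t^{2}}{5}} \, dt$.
$- \frac{5 \sqrt{15} \sqrt{\pi}}{3}$

Begin with the known integral
$$J(a) = \int_{-\infty}^{\infty} - 6 e^{- a t^{2}} \, dt = - \frac{6 \sqrt{\pi}}{\sqrt{a}}.$$

Differentiating under the integral sign brings down a factor of $(-t^2)$:
$$\frac{dJ}{da} = \int_{-\infty}^{\infty} 6 t^{2} e^{- a t^{2}} \, dt = \frac{3 \sqrt{\pi}}{a^{\frac{3}{2}}}.$$

The integral on the left is $-I$, so $I = - \frac{3 \sqrt{\pi}}{a^{\frac{3}{2}}}$.

Setting $a = \frac{3}{5}$:
$$I = - \frac{5 \sqrt{15} \sqrt{\pi}}{3}.$$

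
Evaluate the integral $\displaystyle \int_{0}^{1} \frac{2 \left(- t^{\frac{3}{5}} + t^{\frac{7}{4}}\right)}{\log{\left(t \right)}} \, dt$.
$- \log{\left(\frac{1024}{3025} \right)}$

Introduce a parameter $a$ in the exponent: let $I(a) = \int_{0}^{1} \frac{2 \left(t^{\frac{7}{4}} - t^{a}\right)}{\log{\left(t \right)}} \, dt$.

Since $\dfrac{\partial}{\partial a}\,t^{a} = t^{a} \ln t$, the $\ln t$ in the denominator cancels and
$$\frac{dI}{da} = \int_{0}^{1} -2 t^{a} \, dt = -2 \left[\frac{t^{a+1}}{a+1}\right]_0^1 = - \frac{2}{a + 1}.$$

Integrating with respect to $a$ gives $I(a) = - \log{\left(\frac{16 \left(a + 1\right)^{2}}{121} \right)} + C$.

At $a = \frac{7}{4}$ the integrand is identically $0$, so $I(\frac{7}{4}) = 0$. The closed form gives $0$, hence $C = 0$.

Setting $a = \frac{3}{5}$:
$$I = - \log{\left(\frac{1024}{3025} \right)}.$$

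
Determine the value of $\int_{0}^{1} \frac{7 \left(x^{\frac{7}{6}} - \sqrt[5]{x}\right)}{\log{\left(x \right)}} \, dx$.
$\log{\left(\frac{4902227890625}{78364164096} \right)}$

Introduce a parameter $a$ in the exponent: let $I(a) = \int_{0}^{1} \frac{7 \left(- \sqrt[5]{x} + x^{a}\right)}{\log{\left(x \right)}} \, dx$.

Since $\dfrac{\partial}{\partial a}\,x^{a} = x^{a} \ln x$, the $\ln x$ in the denominator cancels and
$$\frac{dI}{da} = \int_{0}^{1} 7 x^{a} \, dx = 7 \left[\frac{x^{a+1}}{a+1}\right]_0^1 = \frac{7}{a + 1}.$$

Integrating with respect to $a$ gives $I(a) = \log{\left(\frac{78125 \left(a + 1\right)^{7}}{279936} \right)} + C$.

At $a = \frac{1}{5}$ the integrand is identically $0$, so $I(\frac{1}{5}) = 0$. The closed form gives $0$, hence $C = 0$.

Setting $a = \frac{7}{6}$:
$$I = \log{\left(\frac{4902227890625}{78364164096} \right)}.$$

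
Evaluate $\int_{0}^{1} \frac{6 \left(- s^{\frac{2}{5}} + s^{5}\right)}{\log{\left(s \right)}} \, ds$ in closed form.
$\log{\left(\frac{729000000}{117649} \right)}$

Consider the one-parameter family: let $I(a) = \int_{0}^{1} \frac{6 \left(s^{5} - s^{a}\right)}{\log{\left(s \right)}} \, ds$.

Since $\dfrac{\partial}{\partial a}\,s^{a} = s^{a} \ln s$, the $\ln s$ in the denominator cancels and
$$\frac{dI}{da} = \int_{0}^{1} -6 s^{a} \, ds = -6 \left[\frac{s^{a+1}}{a+1}\right]_0^1 = - \frac{6}{a + 1}.$$

Integrating with respect to $a$ gives $I(a) = \log{\left(\frac{46656}{\left(a + 1\right)^{6}} \right)} + C$.

At $a = 5$ the integrand is identically $0$, so $I(5) = 0$. The closed form gives $0$, hence $C = 0$.

Setting $a = \frac{2}{5}$:
$$I = \log{\left(\frac{729000000}{117649} \right)}.$$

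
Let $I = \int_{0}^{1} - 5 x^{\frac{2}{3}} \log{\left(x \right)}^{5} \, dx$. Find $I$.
$\frac{17496}{625}$

Consider the simpler parametrised integral
$$J(a) = \int_{0}^{1} - 5 x^{a} \, dx = - \frac{5}{a + 1}.$$

Differentiating under the integral sign brings down a factor of $\ln x$:
$$\frac{dJ}{da} = \int_{0}^{1} - 5 x^{a} \log{\left(x \right)} \, dx = \frac{5}{\left(a + 1\right)^{2}}.$$

Repeating $5$ times in total — each differentiation brings down another $\ln x$ — gives
$$\frac{d^{5}J}{da^{5}} = \int_{0}^{1} - 5 x^{a} \log{\left(x \right)}^{5} \, dx = \frac{600}{\left(a + 1\right)^{6}},$$
and the integrand here is exactly the target integrand, so $I = \frac{600}{\left(a + 1\right)^{6}}$.

Setting $a = \frac{2}{3}$:
$$I = \frac{17496}{625}.$$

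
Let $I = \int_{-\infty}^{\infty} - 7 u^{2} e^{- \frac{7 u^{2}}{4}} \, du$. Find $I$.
$- \frac{4 \sqrt{7} \sqrt{\pi}}{7}$

Begin with the known integral
$$J(a) = \int_{-\infty}^{\infty} - 7 e^{- a u^{2}} \, du = - \frac{7 \sqrt{\pi}}{\sqrt{a}}.$$

Differentiating under the integral sign brings down a factor of $(-u^2)$:
$$\frac{dJ}{da} = \int_{-\infty}^{\infty} 7 u^{2} e^{- a u^{2}} \, du = \frac{7 \sqrt{\pi}}{2 a^{\frac{3}{2}}}.$$

The integral on the left is $-I$, so $I = - \frac{7 \sqrt{\pi}}{2 a^{\frac{3}{2}}}$.

Setting $a = \frac{7}{4}$:
$$I = - \frac{4 \sqrt{7} \sqrt{\pi}}{7}.$$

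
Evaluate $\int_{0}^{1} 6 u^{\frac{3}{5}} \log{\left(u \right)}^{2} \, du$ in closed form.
$\frac{375}{128}$

Begin with the known integral
$$J(a) = \int_{0}^{1} 6 u^{a} \, du = \frac{6}{a + 1}.$$

Differentiating under the integral sign brings down a factor of $\ln u$:
$$\frac{dJ}{da} = \int_{0}^{1} 6 u^{a} \log{\left(u \right)} \, du = - \frac{6}{\left(a + 1\right)^{2}}.$$

Repeating twice in total — each differentiation brings down another $\ln u$ — gives
$$\frac{d^{2}J}{da^{2}} = \int_{0}^{1} 6 u^{a} \log{\left(u \right)}^{2} \, du = \frac{12}{\left(a + 1\right)^{3}},$$
and the integrand here is exactly the target integrand, so $I = \frac{12}{\left(a + 1\right)^{3}}$.

Setting $a = \frac{3}{5}$:
$$I = \frac{375}{128}.$$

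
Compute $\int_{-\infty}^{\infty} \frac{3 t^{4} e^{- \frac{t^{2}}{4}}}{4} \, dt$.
$18 \sqrt{\pi}$

Start from the elementary integral
$$J(a) = \int_{-\infty}^{\infty} \frac{3 e^{- a t^{2}}}{4} \, dt = \frac{3 \sqrt{\pi}}{4 \sqrt{a}}.$$

Differentiating under the integral sign brings down a factor of $(-t^2)$:
$$\frac{dJ}{da} = \int_{-\infty}^{\infty} - \frac{3 t^{2} e^{- a t^{2}}}{4} \, dt = - \frac{3 \sqrt{\pi}}{8 a^{\frac{3}{2}}}.$$

Repeating twice in total — each differentiation brings down another $(-t^2)$ — gives
$$\frac{d^{2}J}{da^{2}} = \int_{-\infty}^{\infty} \frac{3 t^{4} e^{- a t^{2}}}{4} \, dt = \frac{9 \sqrt{\pi}}{16 a^{\frac{5}{2}}},$$
and the integrand here is exactly the target integrand, so $I = \frac{9 \sqrt{\pi}}{16 a^{\frac{5}{2}}}$.

Setting $a = \frac{1}{4}$:
$$I = 18 \sqrt{\pi}.$$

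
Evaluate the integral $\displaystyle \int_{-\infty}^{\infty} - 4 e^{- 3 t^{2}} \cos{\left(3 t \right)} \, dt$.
$- \frac{4 \sqrt{3} \sqrt{\pi}}{3 e^{\frac{3}{4}}}$

Let $b$ denote the cosine frequency and define $I(b) = \int_{-\infty}^{\infty} - 4 e^{- 3 t^{2}} \cos{\left(b t \right)} \, dt$.

Differentiating under the integral sign,
$$I'(b) = \int_{-\infty}^{\infty} 4 t e^{- 3 t^{2}} \sin{\left(b t \right)} \, dt.$$

Integrate $\int_{-\infty}^{\infty} t \sin(b t)\, e^{- 3 t^{2}}\, dt$ by parts with $u = \sin(b t)$ and $dv = t\, e^{- 3 t^{2}}\, dt$, giving $v = - \frac{e^{- 3 t^{2}}}{6}$. The boundary term vanishes and
$$\int_{-\infty}^{\infty} t \sin(b t)\, e^{- 3 t^{2}}\, dt = \frac{b}{6} \int_{-\infty}^{\infty} \cos(b t)\, e^{- 3 t^{2}}\, dt,$$
so $I'(b) = - \frac{b}{6}\, I(b)$.

This is a separable first-order ODE; solving with the initial condition $I(0) = \int_{-\infty}^{\infty} - 4 e^{- 3 t^{2}}\,dt = - \frac{4 \sqrt{3} \sqrt{\pi}}{3}$ gives
$$I(b) = - \frac{4 \sqrt{3} \sqrt{\pi} e^{- \frac{b^{2}}{12}}}{3}.$$

Setting $b = 3$:
$$I = - \frac{4 \sqrt{3} \sqrt{\pi}}{3 e^{\frac{3}{4}}}.$$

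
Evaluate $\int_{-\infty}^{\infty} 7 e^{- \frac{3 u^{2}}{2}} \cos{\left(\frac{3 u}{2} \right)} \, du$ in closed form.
$\frac{7 \sqrt{6} \sqrt{\pi}}{3 e^{\frac{3}{8}}}$

Let $b$ denote the cosine frequency and define $I(b) = \int_{-\infty}^{\infty} 7 e^{- \frac{3 u^{2}}{2}} \cos{\left(b u \right)} \, du$.

Differentiating under the integral sign,
$$I'(b) = \int_{-\infty}^{\infty} - 7 u e^{- \frac{3 u^{2}}{2}} \sin{\left(b u \right)} \, du.$$

Integrate $\int_{-\infty}^{\infty} u \sin(b u)\, e^{- \frac{3 u^{2}}{2}}\, du$ by parts with $w = \sin(b u)$ and $dv = u\, e^{- \frac{3 u^{2}}{2}}\, du$, giving $v = - \frac{e^{- \frac{3 u^{2}}{2}}}{3}$. The boundary term vanishes and
$$\int_{-\infty}^{\infty} u \sin(b u)\, e^{- \frac{3 u^{2}}{2}}\, du = \frac{b}{3} \int_{-\infty}^{\infty} \cos(b u)\, e^{- \frac{3 u^{2}}{2}}\, du,$$
so $I'(b) = - \frac{b}{3}\, I(b)$.

This is a separable first-order ODE; solving with the initial condition $I(0) = \int_{-\infty}^{\infty} 7 e^{- \frac{3 u^{2}}{2}}\,du = \frac{7 \sqrt{6} \sqrt{\pi}}{3}$ gives
$$I(b) = \frac{7 \sqrt{6} \sqrt{\pi} e^{- \frac{b^{2}}{6}}}{3}.$$

Setting $b = \frac{3}{2}$:
$$I = \frac{7 \sqrt{6} \sqrt{\pi}}{3 e^{\frac{3}{8}}}.$$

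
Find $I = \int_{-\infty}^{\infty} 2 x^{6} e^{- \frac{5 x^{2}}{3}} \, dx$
$\frac{81 \sqrt{15} \sqrt{\pi}}{500}$

Consider the simpler parametrised integral
$$J(a) = \int_{-\infty}^{\infty} 2 e^{- a x^{2}} \, dx = \frac{2 \sqrt{\pi}}{\sqrt{a}}.$$

Differentiating under the integral sign brings down a factor of $(-x^2)$:
$$\frac{dJ}{da} = \int_{-\infty}^{\infty} - 2 x^{2} e^{- a x^{2}} \, dx = - \frac{\sqrt{\pi}}{a^{\frac{3}{2}}}.$$

Repeating $3$ times in total — each differentiation brings down another $(-x^2)$ — gives
$$\frac{d^{3}J}{da^{3}} = \int_{-\infty}^{\infty} - 2 x^{6} e^{- a x^{2}} \, dx = - \frac{15 \sqrt{\pi}}{4 a^{\frac{7}{2}}},$$
and the integrand here is $(-1)^{3}$ times the target integrand, so $I = (-1)^{3}\,\frac{d^{3}J}{da^{3}} = \frac{15 \sqrt{\pi}}{4 a^{\frac{7}{2}}}$.

Setting $a = \frac{5}{3}$:
$$I = \frac{81 \sqrt{15} \sqrt{\pi}}{500}.$$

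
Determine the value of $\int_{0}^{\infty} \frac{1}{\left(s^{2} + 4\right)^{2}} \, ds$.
$\frac{\pi}{32}$

Begin with the known result
$$J(a) = \int_{0}^{\infty} \frac{1}{a^{2} + s^{2}} \, ds = \frac{\pi}{2 a}.$$

Differentiating under the integral sign with respect to $a$,
$$\frac{dJ}{da} = \int_{0}^{\infty} - \frac{2 a}{\left(a^{2} + s^{2}\right)^{2}} \, ds = - \frac{\pi}{2 a^{2}},$$
so $\int_{0}^{\infty} \frac{1}{\left(a^{2} + s^{2}\right)^{2}} \, ds = \frac{\pi}{4 a^{3}}$.

Setting $a = 2$:
$$I = \frac{\pi}{32}.$$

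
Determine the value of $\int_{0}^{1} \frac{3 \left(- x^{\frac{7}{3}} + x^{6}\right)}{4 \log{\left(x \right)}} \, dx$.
$- \frac{3 \log{\left(10 \right)}}{4} + \frac{3 \log{\left(21 \right)}}{4}$

Consider the one-parameter family: let $I(a) = \int_{0}^{1} \frac{3 \left(- x^{\frac{7}{3}} + x^{a}\right)}{4 \log{\left(x \right)}} \, dx$.

Since $\dfrac{\partial}{\partial a}\,x^{a} = x^{a} \ln x$, the $\ln x$ in the denominator cancels and
$$\frac{dI}{da} = \int_{0}^{1} \frac{3}{4} x^{a} \, dx = \frac{3}{4} \left[\frac{x^{a+1}}{a+1}\right]_0^1 = \frac{3}{4 \left(a + 1\right)}.$$

Integrating with respect to $a$ gives $I(a) = \log{\left(\frac{\sqrt[4]{10} \cdot 3^{\frac{3}{4}} \left(a + 1\right)^{\frac{3}{4}}}{10} \right)} + C$.

At $a = \frac{7}{3}$ the integrand is identically $0$, so $I(\frac{7}{3}) = 0$. The closed form gives $0$, hence $C = 0$.

Setting $a = 6$:
$$I = - \frac{3 \log{\left(10 \right)}}{4} + \frac{3 \log{\left(21 \right)}}{4}.$$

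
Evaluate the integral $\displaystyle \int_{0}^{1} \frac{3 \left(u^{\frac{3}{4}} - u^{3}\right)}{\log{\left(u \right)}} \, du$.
$- \log{\left(\frac{4096}{343} \right)}$

Introduce a parameter $a$ in the exponent: let $I(a) = \int_{0}^{1} \frac{3 \left(u^{\frac{3}{4}} - u^{a}\right)}{\log{\left(u \right)}} \, du$.

Since $\dfrac{\partial}{\partial a}\,u^{a} = u^{a} \ln u$, the $\ln u$ in the denominator cancels and
$$\frac{dI}{da} = \int_{0}^{1} -3 u^{a} \, du = -3 \left[\frac{u^{a+1}}{a+1}\right]_0^1 = - \frac{3}{a + 1}.$$

Integrating with respect to $a$ gives $I(a) = - \log{\left(\frac{64 \left(a + 1\right)^{3}}{343} \right)} + C$.

At $a = \frac{3}{4}$ the integrand is identically $0$, so $I(\frac{3}{4}) = 0$. The closed form gives $0$, hence $C = 0$.

Setting $a = 3$:
$$I = - \log{\left(\frac{4096}{343} \right)}.$$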